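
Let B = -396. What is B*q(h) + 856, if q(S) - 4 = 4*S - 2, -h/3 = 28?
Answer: 133120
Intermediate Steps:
h = -84 (h = -3*28 = -84)
q(S) = 2 + 4*S (q(S) = 4 + (4*S - 2) = 4 + (-2 + 4*S) = 2 + 4*S)
B*q(h) + 856 = -396*(2 + 4*(-84)) + 856 = -396*(2 - 336) + 856 = -396*(-334) + 856 = 132264 + 856 = 133120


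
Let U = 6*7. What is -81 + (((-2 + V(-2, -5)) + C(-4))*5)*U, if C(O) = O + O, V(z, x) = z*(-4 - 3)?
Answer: 759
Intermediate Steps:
V(z, x) = -7*z (V(z, x) = z*(-7) = -7*z)
U = 42
C(O) = 2*O
-81 + (((-2 + V(-2, -5)) + C(-4))*5)*U = -81 + (((-2 - 7*(-2)) + 2*(-4))*5)*42 = -81 + (((-2 + 14) - 8)*5)*42 = -81 + ((12 - 8)*5)*42 = -81 + (4*5)*42 = -81 + 20*42 = -81 + 840 = 759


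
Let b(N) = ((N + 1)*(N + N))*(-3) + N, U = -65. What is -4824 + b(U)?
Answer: -29849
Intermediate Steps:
b(N) = N - 6*N*(1 + N) (b(N) = ((1 + N)*(2*N))*(-3) + N = (2*N*(1 + N))*(-3) + N = -6*N*(1 + N) + N = N - 6*N*(1 + N))
-4824 + b(U) = -4824 - 1*(-65)*(5 + 6*(-65)) = -4824 - 1*(-65)*(5 - 390) = -4824 - 1*(-65)*(-385) = -4824 - 25025 = -29849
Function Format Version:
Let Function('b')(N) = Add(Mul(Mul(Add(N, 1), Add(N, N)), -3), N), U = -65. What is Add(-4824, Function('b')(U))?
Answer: -29849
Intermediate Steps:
Function('b')(N) = Add(N, Mul(-6, N, Add(1, N))) (Function('b')(N) = Add(Mul(Mul(Add(1, N), Mul(2, N)), -3), N) = Add(Mul(Mul(2, N, Add(1, N)), -3), N) = Add(Mul(-6, N, Add(1, N)), N) = Add(N, Mul(-6, N, Add(1, N))))
Add(-4824, Function('b')(U)) = Add(-4824, Mul(-1, -65, Add(5, Mul(6, -65)))) = Add(-4824, Mul(-1, -65, Add(5, -390))) = Add(-4824, Mul(-1, -65, -385)) = Add(-4824, -25025) = -29849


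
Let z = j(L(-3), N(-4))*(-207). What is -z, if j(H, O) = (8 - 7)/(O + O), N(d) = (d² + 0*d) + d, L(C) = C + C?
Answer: 69/8 ≈ 8.6250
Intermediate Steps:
L(C) = 2*C
N(d) = d + d² (N(d) = (d² + 0) + d = d² + d = d + d²)
j(H, O) = 1/(2*O)
z = -69/8 (z = (1/(2*((-4*(1 - 4)))))*(-207) = (1/(2*((-4*(-3)))))*(-207) = ((½)/12)*(-207) = ((½)*(1/12))*(-207) = (1/24)*(-207) = -69/8 ≈ -8.6250)
-z = -1*(-69/8) = 69/8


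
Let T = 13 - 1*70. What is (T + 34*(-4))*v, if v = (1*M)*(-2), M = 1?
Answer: 386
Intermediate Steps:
v = -2 (v = (1*1)*(-2) = 1*(-2) = -2)
T = -57 (T = 13 - 70 = -57)
(T + 34*(-4))*v = (-57 + 34*(-4))*(-2) = (-57 - 136)*(-2) = -193*(-2) = 386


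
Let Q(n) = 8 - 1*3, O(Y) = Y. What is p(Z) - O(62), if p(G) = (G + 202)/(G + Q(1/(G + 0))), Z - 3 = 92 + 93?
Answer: -11576/193 ≈ -59.979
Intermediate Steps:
Z = 188 (Z = 3 + (92 + 93) = 3 + 185 = 188)
Q(n) = 5 (Q(n) = 8 - 3 = 5)
p(G) = (202 + G)/(5 + G) (p(G) = (G + 202)/(G + 5) = (202 + G)/(5 + G))
p(Z) - O(62) = (202 + 188)/(5 + 188) - 1*62 = 390/193 - 62 = -11576/193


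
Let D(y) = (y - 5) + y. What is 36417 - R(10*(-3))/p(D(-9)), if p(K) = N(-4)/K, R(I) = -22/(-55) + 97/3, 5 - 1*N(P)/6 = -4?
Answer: 29509063/810 ≈ 36431.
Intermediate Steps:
N(P) = 54 (N(P) = 30 - 6*(-4) = 30 + 24 = 54)
D(y) = -5 + 2*y (D(y) = (-5 + y) + y = -5 + 2*y)
R(I) = 491/15 (R(I) = -22*(-1/55) + 97*(⅓) = ⅖ + 97/3 = 491/15)
p(K) = 54/K
36417 - R(10*(-3))/p(D(-9)) = 36417 - 491/(15*(54/(-5 + 2*(-9)))) = 36417 - 491/(15*(54/(-5 - 18))) = 36417 - 491/(15*(54/(-23))) = 36417 - 491/(15*(54*(-1/23))) = 36417 - 491/(15*(-54/23)) = 36417 - 491*(-23)/(15*54) = 36417 - 1*(-11293/810) = 36417 + 11293/810 = 29509063/810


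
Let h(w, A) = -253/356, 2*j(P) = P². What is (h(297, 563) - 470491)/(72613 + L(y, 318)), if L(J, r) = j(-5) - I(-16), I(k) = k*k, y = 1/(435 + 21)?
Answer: -167495049/25763542 ≈ -6.5012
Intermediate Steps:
y = 1/456 ≈ 0.0021930
I(k) = k²
j(P) = P²/2
h(w, A) = -253/356 (h(w, A) = -253*1/356 = -253/356)
L(J, r) = -487/2 (L(J, r) = (½)*(-5)² - 1*(-16)² = (½)*25 - 1*256 = 25/2 - 256 = -487/2)
(h(297, 563) - 470491)/(72613 + L(y, 318)) = (-253/356 - 470491)/(72613 - 487/2) = -167495049/(356*144739/2) = -167495049/356*2/144739 = -167495049/25763542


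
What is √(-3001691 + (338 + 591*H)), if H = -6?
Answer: I*√3004899 ≈ 1733.5*I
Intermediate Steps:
√(-3001691 + (338 + 591*H)) = √(-3001691 + (338 + 591*(-6))) = √(-3001691 + (338 - 3546)) = √(-3001691 - 3208) = √(-3004899) = I*√3004899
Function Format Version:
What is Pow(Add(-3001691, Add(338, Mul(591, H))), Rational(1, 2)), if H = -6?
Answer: Mul(I, Pow(3004899, Rational(1, 2))) ≈ Mul(1733.5, I)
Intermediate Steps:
Pow(Add(-3001691, Add(338, Mul(591, H))), Rational(1, 2)) = Pow(Add(-3001691, Add(338, Mul(591, -6))), Rational(1, 2)) = Pow(Add(-3001691, Add(338, -3546)), Rational(1, 2)) = Pow(Add(-3001691, -3208), Rational(1, 2)) = Pow(-3004899, Rational(1, 2)) = Mul(I, Pow(3004899, Rational(1, 2)))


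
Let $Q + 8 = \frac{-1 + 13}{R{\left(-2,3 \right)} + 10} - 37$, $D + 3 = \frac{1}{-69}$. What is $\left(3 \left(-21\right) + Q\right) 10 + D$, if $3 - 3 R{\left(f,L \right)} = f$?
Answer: $- \frac{518128}{483} \approx -1072.7$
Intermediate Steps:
$R{\left(f,L \right)} = 1 - \frac{f}{3}$
$D = - \frac{208}{69}$ ($D = -3 + \frac{1}{-69} = -3 - \frac{1}{69} = - \frac{208}{69} \approx -3.0145$)
$Q = - \frac{1539}{35}$ ($Q = -8 - \left(37 - \frac{-1 + 13}{\left(1 - - \frac{2}{3}\right) + 10}\right) = -8 - \left(37 - \frac{12}{\left(1 + \frac{2}{3}\right) + 10}\right) = -8 - \left(37 - \frac{12}{\frac{5}{3} + 10}\right) = -8 - \left(37 - \frac{12}{\frac{35}{3}}\right) = -8 + \left(12 \cdot \frac{3}{35} - 37\right) = -8 + \left(\frac{36}{35} - 37\right) = -8 - \frac{1259}{35} = - \frac{1539}{35} \approx -43.971$)
$\left(3 \left(-21\right) + Q\right) 10 + D = \left(3 \left(-21\right) - \frac{1539}{35}\right) 10 - \frac{208}{69} = \left(-63 - \frac{1539}{35}\right) 10 - \frac{208}{69} = \left(- \frac{3744}{35}\right) 10 - \frac{208}{69} = - \frac{7488}{7} - \frac{208}{69} = - \frac{518128}{483}$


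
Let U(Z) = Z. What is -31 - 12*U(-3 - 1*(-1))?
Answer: -7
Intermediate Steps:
-31 - 12*U(-3 - 1*(-1)) = -31 - 12*(-3 - 1*(-1)) = -31 - 12*(-3 + 1) = -31 - 12*(-2) = -31 + 24 = -7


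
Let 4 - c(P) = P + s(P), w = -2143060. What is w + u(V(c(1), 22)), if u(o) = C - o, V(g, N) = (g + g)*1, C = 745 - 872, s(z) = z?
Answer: -2143191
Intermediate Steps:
C = -127
c(P) = 4 - 2*P (c(P) = 4 - (P + P) = 4 - 2*P)
V(g, N) = 2*g (V(g, N) = (2*g)*1 = 2*g)
u(o) = -127 - o
w + u(V(c(1), 22)) = -2143060 + (-127 - 2*(4 - 2*1)) = -2143060 + (-127 - 2*(4 - 2)) = -2143060 + (-127 - 2*2) = -2143060 + (-127 - 1*4) = -2143060 + (-127 - 4) = -2143060 - 131 = -2143191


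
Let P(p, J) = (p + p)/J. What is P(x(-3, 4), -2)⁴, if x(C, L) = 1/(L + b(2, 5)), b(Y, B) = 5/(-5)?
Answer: 1/81 ≈ 0.012346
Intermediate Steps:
b(Y, B) = -1 (b(Y, B) = 5*(-⅕) = -1)
x(C, L) = 1/(-1 + L) (x(C, L) = 1/(L - 1) = 1/(-1 + L))
P(p, J) = 2*p/J (P(p, J) = (2*p)/J = 2*p/J)
P(x(-3, 4), -2)⁴ = (2/((-1 + 4)*(-2)))⁴ = (2*(-½)/3)⁴ = (2*(⅓)*(-½))⁴ = (-⅓)⁴ = 1/81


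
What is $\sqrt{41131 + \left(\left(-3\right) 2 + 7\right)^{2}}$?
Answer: $2 \sqrt{10283} \approx 202.81$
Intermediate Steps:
$\sqrt{41131 + \left(\left(-3\right) 2 + 7\right)^{2}} = \sqrt{41131 + \left(-6 + 7\right)^{2}} = \sqrt{41131 + 1^{2}} = \sqrt{41131 + 1} = \sqrt{41132} = 2 \sqrt{10283}$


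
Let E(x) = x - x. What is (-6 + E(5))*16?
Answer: -96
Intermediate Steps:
E(x) = 0
(-6 + E(5))*16 = (-6 + 0)*16 = -6*16 = -96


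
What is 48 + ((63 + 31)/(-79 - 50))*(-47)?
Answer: 10610/129 ≈ 82.248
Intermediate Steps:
48 + ((63 + 31)/(-79 - 50))*(-47) = 48 + (94/(-129))*(-47) = 48 + (94*(-1/129))*(-47) = 48 - 94/129*(-47) = 48 + 4418/129 = 10610/129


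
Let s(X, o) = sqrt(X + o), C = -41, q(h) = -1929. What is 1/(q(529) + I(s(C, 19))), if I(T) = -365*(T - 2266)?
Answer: 825161/680893606871 + 365*I*sqrt(22)/680893606871 ≈ 1.2119e-6 + 2.5143e-9*I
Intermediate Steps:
I(T) = 827090 - 365*T (I(T) = -365*(-2266 + T) = 827090 - 365*T)
1/(q(529) + I(s(C, 19))) = 1/(-1929 + (827090 - 365*sqrt(-41 + 19))) = 1/(-1929 + (827090 - 365*I*sqrt(22))) = 1/(825161 - 365*I*sqrt(22))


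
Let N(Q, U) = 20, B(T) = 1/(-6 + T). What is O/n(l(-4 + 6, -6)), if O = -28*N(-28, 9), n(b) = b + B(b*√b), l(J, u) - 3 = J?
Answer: -63140/571 + 700*√5/571 ≈ -107.84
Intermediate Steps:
l(J, u) = 3 + J
n(b) = b + 1/(-6 + b^(3/2)) (n(b) = b + 1/(-6 + b*√b) = b + 1/(-6 + b^(3/2)))
O = -560 (O = -28*20 = -560)
O/n(l(-4 + 6, -6)) = -560/((3 + (-4 + 6)) + 1/(-6 + (3 + (-4 + 6))^(3/2))) = -560/((3 + 2) + 1/(-6 + (3 + 2)^(3/2))) = -560/(5 + 1/(-6 + 5^(3/2))) = -560/(5 + 1/(-6 + 5*√5))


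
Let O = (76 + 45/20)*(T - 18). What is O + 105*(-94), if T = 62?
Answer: -6427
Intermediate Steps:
O = 3443 (O = (76 + 45/20)*(62 - 18) = (76 + 45*(1/20))*44 = (76 + 9/4)*44 = (313/4)*44 = 3443)
O + 105*(-94) = 3443 + 105*(-94) = 3443 - 9870 = -6427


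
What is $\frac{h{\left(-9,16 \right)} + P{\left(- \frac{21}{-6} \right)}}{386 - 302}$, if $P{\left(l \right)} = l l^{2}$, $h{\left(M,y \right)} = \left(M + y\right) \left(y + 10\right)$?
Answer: $\frac{257}{96} \approx 2.6771$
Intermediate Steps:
$h{\left(M,y \right)} = \left(10 + y\right) \left(M + y\right)$ ($h{\left(M,y \right)} = \left(M + y\right) \left(10 + y\right) = \left(10 + y\right) \left(M + y\right)$)
$P{\left(l \right)} = l^{3}$
$\frac{h{\left(-9,16 \right)} + P{\left(- \frac{21}{-6} \right)}}{386 - 302} = \frac{\left(16^{2} + 10 \left(-9\right) + 10 \cdot 16 - 144\right) + \left(- \frac{21}{-6}\right)^{3}}{386 - 302} = \frac{\left(256 - 90 + 160 - 144\right) + \left(\left(-21\right) \left(- \frac{1}{6}\right)\right)^{3}}{84} = \left(182 + \left(\frac{7}{2}\right)^{3}\right) \frac{1}{84} = \left(182 + \frac{343}{8}\right) \frac{1}{84} = \frac{1799}{8} \cdot \frac{1}{84} = \frac{257}{96}$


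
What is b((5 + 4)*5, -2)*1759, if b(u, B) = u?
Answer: 79155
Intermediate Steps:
b((5 + 4)*5, -2)*1759 = ((5 + 4)*5)*1759 = (9*5)*1759 = 45*1759 = 79155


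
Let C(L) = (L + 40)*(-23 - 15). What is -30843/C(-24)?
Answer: 30843/608 ≈ 50.729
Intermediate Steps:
C(L) = -1520 - 38*L (C(L) = (40 + L)*(-38) = -1520 - 38*L)
-30843/C(-24) = -30843/(-1520 - 38*(-24)) = -30843/(-1520 + 912) = -30843/(-608) = -30843*(-1/608) = 30843/608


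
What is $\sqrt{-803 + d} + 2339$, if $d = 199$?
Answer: $2339 + 2 i \sqrt{151} \approx 2339.0 + 24.576 i$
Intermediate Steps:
$\sqrt{-803 + d} + 2339 = \sqrt{-803 + 199} + 2339 = \sqrt{-604} + 2339 = 2 i \sqrt{151} + 2339 = 2339 + 2 i \sqrt{151}$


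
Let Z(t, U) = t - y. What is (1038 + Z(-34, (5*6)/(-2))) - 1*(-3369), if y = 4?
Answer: 4369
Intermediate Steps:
Z(t, U) = -4 + t (Z(t, U) = t - 1*4 = t - 4 = -4 + t)
(1038 + Z(-34, (5*6)/(-2))) - 1*(-3369) = (1038 + (-4 - 34)) - 1*(-3369) = (1038 - 38) + 3369 = 1000 + 3369 = 4369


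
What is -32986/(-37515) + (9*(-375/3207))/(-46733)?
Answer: 1647942839297/1874158501155 ≈ 0.87930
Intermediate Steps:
-32986/(-37515) + (9*(-375/3207))/(-46733) = -32986*(-1/37515) + (9*(-375*1/3207))*(-1/46733) = 32986/37515 + (9*(-125/1069))*(-1/46733) = 32986/37515 - 1125/1069*(-1/46733) = 32986/37515 + 1125/49957577 = 1647942839297/1874158501155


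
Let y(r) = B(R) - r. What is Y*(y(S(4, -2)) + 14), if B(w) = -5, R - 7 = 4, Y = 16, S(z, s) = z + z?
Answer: 16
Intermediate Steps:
S(z, s) = 2*z
R = 11 (R = 7 + 4 = 11)
y(r) = -5 - r
Y*(y(S(4, -2)) + 14) = 16*((-5 - 2*4) + 14) = 16*((-5 - 1*8) + 14) = 16*((-5 - 8) + 14) = 16*(-13 + 14) = 16*1 = 16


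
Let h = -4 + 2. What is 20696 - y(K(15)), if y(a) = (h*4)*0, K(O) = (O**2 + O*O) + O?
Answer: 20696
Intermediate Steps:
h = -2
K(O) = O + 2*O**2 (K(O) = (O**2 + O**2) + O = 2*O**2 + O = O + 2*O**2)
y(a) = 0 (y(a) = -2*4*0 = -8*0 = 0)
20696 - y(K(15)) = 20696 - 1*0 = 20696 + 0 = 20696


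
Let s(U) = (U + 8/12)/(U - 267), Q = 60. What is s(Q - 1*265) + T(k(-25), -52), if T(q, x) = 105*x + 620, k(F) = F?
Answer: -6852827/1416 ≈ -4839.6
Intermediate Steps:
s(U) = (⅔ + U)/(-267 + U) (s(U) = (U + 8*(1/12))/(-267 + U) = (U + ⅔)/(-267 + U) = (⅔ + U)/(-267 + U))
T(q, x) = 620 + 105*x
s(Q - 1*265) + T(k(-25), -52) = (⅔ + (60 - 1*265))/(-267 + (60 - 1*265)) + (620 + 105*(-52)) = (⅔ + (60 - 265))/(-267 + (60 - 265)) + (620 - 5460) = (⅔ - 205)/(-267 - 205) - 4840 = -613/3/(-472) - 4840 = -1/472*(-613/3) - 4840 = 613/1416 - 4840 = -6852827/1416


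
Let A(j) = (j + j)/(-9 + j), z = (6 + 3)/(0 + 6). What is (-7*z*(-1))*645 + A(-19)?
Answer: 47417/7 ≈ 6773.9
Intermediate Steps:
z = 3/2 (z = 9/6 = 9*(1/6) = 3/2 ≈ 1.5000)
A(j) = 2*j/(-9 + j) (A(j) = (2*j)/(-9 + j) = 2*j/(-9 + j))
(-7*z*(-1))*645 + A(-19) = (-7*3/2*(-1))*645 + 2*(-19)/(-9 - 19) = -21/2*(-1)*645 + 2*(-19)/(-28) = (21/2)*645 + 2*(-19)*(-1/28) = 13545/2 + 19/14 = 47417/7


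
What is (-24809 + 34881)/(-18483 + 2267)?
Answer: -1259/2027 ≈ -0.62111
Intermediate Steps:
(-24809 + 34881)/(-18483 + 2267) = 10072/(-16216) = 10072*(-1/16216) = -1259/2027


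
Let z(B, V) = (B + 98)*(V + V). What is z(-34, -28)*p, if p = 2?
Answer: -7168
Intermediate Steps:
z(B, V) = 2*V*(98 + B) (z(B, V) = (98 + B)*(2*V) = 2*V*(98 + B))
z(-34, -28)*p = (2*(-28)*(98 - 34))*2 = (2*(-28)*64)*2 = -3584*2 = -7168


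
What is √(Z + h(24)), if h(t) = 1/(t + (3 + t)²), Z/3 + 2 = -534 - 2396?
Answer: I*√4987410411/753 ≈ 93.787*I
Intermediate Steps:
Z = -8796 (Z = -6 + 3*(-534 - 2396) = -6 + 3*(-2930) = -6 - 8790 = -8796)
√(Z + h(24)) = √(-8796 + 1/(24 + (3 + 24)²)) = √(-8796 + 1/(24 + 27²)) = √(-8796 + 1/(24 + 729)) = √(-8796 + 1/753) = √(-6623387/753) = I*√4987410411/753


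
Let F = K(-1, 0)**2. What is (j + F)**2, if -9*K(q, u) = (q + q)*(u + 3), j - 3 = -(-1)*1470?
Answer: 175854121/81 ≈ 2.1710e+6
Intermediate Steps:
j = 1473 (j = 3 - (-1)*1470 = 3 - 1*(-1470) = 3 + 1470 = 1473)
K(q, u) = -2*q*(3 + u)/9 (K(q, u) = -(q + q)*(u + 3)/9 = -2*q*(3 + u)/9)
F = 4/9 (F = (-2/9*(-1)*(3 + 0))**2 = (-2/9*(-1)*3)**2 = (2/3)**2 = 4/9 ≈ 0.44444)
(j + F)**2 = (1473 + 4/9)**2 = (13261/9)**2 = 175854121/81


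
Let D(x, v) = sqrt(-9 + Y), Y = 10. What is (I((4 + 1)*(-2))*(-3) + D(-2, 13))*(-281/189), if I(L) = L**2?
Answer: 84019/189 ≈ 444.54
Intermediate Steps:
D(x, v) = 1 (D(x, v) = sqrt(-9 + 10) = sqrt(1) = 1)
(I((4 + 1)*(-2))*(-3) + D(-2, 13))*(-281/189) = (((4 + 1)*(-2))**2*(-3) + 1)*(-281/189) = ((5*(-2))**2*(-3) + 1)*(-281*1/189) = ((-10)**2*(-3) + 1)*(-281/189) = (100*(-3) + 1)*(-281/189) = (-300 + 1)*(-281/189) = -299*(-281/189) = 84019/189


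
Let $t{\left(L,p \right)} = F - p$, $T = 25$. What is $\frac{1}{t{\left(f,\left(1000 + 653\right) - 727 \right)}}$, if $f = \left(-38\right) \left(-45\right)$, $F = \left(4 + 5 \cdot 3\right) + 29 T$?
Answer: $- \frac{1}{182} \approx -0.0054945$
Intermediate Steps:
$F = 744$ ($F = \left(4 + 5 \cdot 3\right) + 29 \cdot 25 = \left(4 + 15\right) + 725 = 19 + 725 = 744$)
$f = 1710$
$t{\left(L,p \right)} = 744 - p$
$\frac{1}{t{\left(f,\left(1000 + 653\right) - 727 \right)}} = \frac{1}{744 - \left(\left(1000 + 653\right) - 727\right)} = \frac{1}{744 - \left(1653 - 727\right)} = \frac{1}{744 - 926} = \frac{1}{-182} = - \frac{1}{182}$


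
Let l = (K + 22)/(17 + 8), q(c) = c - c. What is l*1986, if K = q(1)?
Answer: 43692/25 ≈ 1747.7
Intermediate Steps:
q(c) = 0
K = 0
l = 22/25 (l = (0 + 22)/(17 + 8) = 22/25 ≈ 0.88000)
l*1986 = (22/25)*1986 = 43692/25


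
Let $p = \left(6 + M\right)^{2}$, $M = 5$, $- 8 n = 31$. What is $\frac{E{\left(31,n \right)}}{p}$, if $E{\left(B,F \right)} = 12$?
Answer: $\frac{12}{121} \approx 0.099174$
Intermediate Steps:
$n = - \frac{31}{8}$ ($n = \left(- \frac{1}{8}\right) 31 = - \frac{31}{8} \approx -3.875$)
$p = 121$ ($p = \left(6 + 5\right)^{2} = 11^{2} = 121$)
$\frac{E{\left(31,n \right)}}{p} = \frac{12}{121}$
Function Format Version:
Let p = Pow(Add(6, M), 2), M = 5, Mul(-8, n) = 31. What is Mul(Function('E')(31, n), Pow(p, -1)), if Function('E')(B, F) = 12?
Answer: Rational(12, 121) ≈ 0.099174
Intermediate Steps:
n = Rational(-31, 8) (n = Mul(Rational(-1, 8), 31) = Rational(-31, 8) ≈ -3.8750)
p = 121 (p = Pow(Add(6, 5), 2) = Pow(11, 2) = 121)
Mul(Function('E')(31, n), Pow(p, -1)) = Mul(12, Pow(121, -1)) = Mul(12, Rational(1, 121)) = Rational(12, 121)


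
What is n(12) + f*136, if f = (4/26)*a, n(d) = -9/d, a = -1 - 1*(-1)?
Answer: -¾ ≈ -0.75000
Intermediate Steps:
a = 0 (a = -1 + 1 = 0)
f = 0 (f = (4/26)*0 = (4*(1/26))*0 = (2/13)*0 = 0)
n(12) + f*136 = -9/12 + 0*136 = -9*1/12 + 0 = -¾ + 0 = -¾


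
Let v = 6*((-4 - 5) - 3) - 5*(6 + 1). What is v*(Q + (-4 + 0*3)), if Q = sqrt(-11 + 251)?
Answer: 428 - 428*sqrt(15) ≈ -1229.6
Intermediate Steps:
Q = 4*sqrt(15) (Q = sqrt(240) = 4*sqrt(15) ≈ 15.492)
v = -107 (v = 6*(-9 - 3) - 5*7 = 6*(-12) - 35 = -72 - 35 = -107)
v*(Q + (-4 + 0*3)) = -107*(4*sqrt(15) + (-4 + 0*3)) = -107*(4*sqrt(15) + (-4 + 0)) = -107*(4*sqrt(15) - 4) = -107*(-4 + 4*sqrt(15)) = 428 - 428*sqrt(15)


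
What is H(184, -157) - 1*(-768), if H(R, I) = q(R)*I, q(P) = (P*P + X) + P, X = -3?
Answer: -5343041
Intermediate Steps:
q(P) = -3 + P + P**2 (q(P) = (P*P - 3) + P = (P**2 - 3) + P = (-3 + P**2) + P = -3 + P + P**2)
H(R, I) = I*(-3 + R + R**2) (H(R, I) = (-3 + R + R**2)*I = I*(-3 + R + R**2))
H(184, -157) - 1*(-768) = -157*(-3 + 184 + 184**2) - 1*(-768) = -157*(-3 + 184 + 33856) + 768 = -157*34037 + 768 = -5343809 + 768 = -5343041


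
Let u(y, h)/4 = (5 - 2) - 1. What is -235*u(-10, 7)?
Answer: -1880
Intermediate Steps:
u(y, h) = 8 (u(y, h) = 4*((5 - 2) - 1) = 4*(3 - 1) = 4*2 = 8)
-235*u(-10, 7) = -235*8 = -1880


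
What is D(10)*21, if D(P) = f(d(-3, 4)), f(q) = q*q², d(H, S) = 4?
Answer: 1344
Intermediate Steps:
f(q) = q³
D(P) = 64 (D(P) = 4³ = 64)
D(10)*21 = 64*21 = 1344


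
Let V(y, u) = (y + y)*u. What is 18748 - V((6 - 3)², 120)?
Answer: 16588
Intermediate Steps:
V(y, u) = 2*u*y (V(y, u) = (2*y)*u = 2*u*y)
18748 - V((6 - 3)², 120) = 18748 - 2*120*(6 - 3)² = 18748 - 2*120*3² = 18748 - 2*120*9 = 18748 - 1*2160 = 18748 - 2160 = 16588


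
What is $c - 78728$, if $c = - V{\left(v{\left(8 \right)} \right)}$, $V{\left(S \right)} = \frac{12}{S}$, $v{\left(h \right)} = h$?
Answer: $- \frac{157459}{2} \approx -78730.0$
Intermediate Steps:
$c = - \frac{3}{2}$ ($c = - \frac{12}{8} = \left(-1\right) \frac{3}{2} = - \frac{3}{2} \approx -1.5$)
$c - 78728 = - \frac{3}{2} - 78728 = - \frac{157459}{2}$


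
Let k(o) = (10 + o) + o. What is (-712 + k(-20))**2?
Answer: 550564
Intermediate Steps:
k(o) = 10 + 2*o
(-712 + k(-20))**2 = (-712 + (10 + 2*(-20)))**2 = (-712 + (10 - 40))**2 = (-712 - 30)**2 = (-742)**2 = 550564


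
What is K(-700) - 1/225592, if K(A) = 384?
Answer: 86627327/225592 ≈ 384.00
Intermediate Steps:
K(-700) - 1/225592 = 384 - 1/225592 = 86627327/225592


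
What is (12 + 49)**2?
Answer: 3721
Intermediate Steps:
(12 + 49)**2 = 61**2 = 3721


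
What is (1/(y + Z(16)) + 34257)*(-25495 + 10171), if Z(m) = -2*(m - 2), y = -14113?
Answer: -7423378288464/14141 ≈ -5.2495e+8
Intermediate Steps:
Z(m) = 4 - 2*m (Z(m) = -2*(-2 + m) = 4 - 2*m)
(1/(y + Z(16)) + 34257)*(-25495 + 10171) = (1/(-14113 + (4 - 2*16)) + 34257)*(-25495 + 10171) = (1/(-14113 + (4 - 32)) + 34257)*(-15324) = (1/(-14113 - 28) + 34257)*(-15324) = (1/(-14141) + 34257)*(-15324) = (-1/14141 + 34257)*(-15324) = (484428236/14141)*(-15324) = -7423378288464/14141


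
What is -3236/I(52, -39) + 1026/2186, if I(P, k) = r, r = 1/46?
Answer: -162699095/1093 ≈ -1.4886e+5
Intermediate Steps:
r = 1/46 ≈ 0.021739
I(P, k) = 1/46
-3236/I(52, -39) + 1026/2186 = -3236/1/46 + 1026/2186 = -3236*46 + 1026*(1/2186) = -148856 + 513/1093 = -162699095/1093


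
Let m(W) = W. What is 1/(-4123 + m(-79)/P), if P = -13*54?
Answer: -702/2894267 ≈ -0.00024255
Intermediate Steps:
P = -702
1/(-4123 + m(-79)/P) = 1/(-4123 - 79/(-702)) = 1/(-4123 - 79*(-1/702)) = 1/(-4123 + 79/702) = 1/(-2894267/702) = -702/2894267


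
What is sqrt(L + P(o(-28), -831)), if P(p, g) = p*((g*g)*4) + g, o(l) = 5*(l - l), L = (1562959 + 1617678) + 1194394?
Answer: 10*sqrt(43742) ≈ 2091.5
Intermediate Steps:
L = 4375031 (L = 3180637 + 1194394 = 4375031)
o(l) = 0 (o(l) = 5*0 = 0)
P(p, g) = g + 4*p*g**2 (P(p, g) = p*(g**2*4) + g = p*(4*g**2) + g = 4*p*g**2 + g = g + 4*p*g**2)
sqrt(L + P(o(-28), -831)) = sqrt(4375031 - 831*(1 + 4*(-831)*0)) = sqrt(4375031 - 831*(1 + 0)) = sqrt(4375031 - 831*1) = sqrt(4375031 - 831) = sqrt(4374200) = 10*sqrt(43742)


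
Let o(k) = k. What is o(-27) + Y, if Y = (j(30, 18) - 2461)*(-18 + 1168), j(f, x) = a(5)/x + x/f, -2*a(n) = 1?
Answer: -50931341/18 ≈ -2.8295e+6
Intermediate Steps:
a(n) = -½ (a(n) = -½*1 = -½)
j(f, x) = -1/(2*x) + x/f
Y = -50930855/18 (Y = ((-½/18 + 18/30) - 2461)*(-18 + 1168) = ((-½*1/18 + 18*(1/30)) - 2461)*1150 = ((-1/36 + ⅗) - 2461)*1150 = (103/180 - 2461)*1150 = -442877/180*1150 = -50930855/18 ≈ -2.8295e+6)
o(-27) + Y = -27 - 50930855/18 = -50931341/18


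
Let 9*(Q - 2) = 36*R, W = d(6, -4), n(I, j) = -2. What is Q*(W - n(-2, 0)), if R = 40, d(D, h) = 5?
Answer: 1134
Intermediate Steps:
W = 5
Q = 162 (Q = 2 + (36*40)/9 = 2 + (⅑)*1440 = 2 + 160 = 162)
Q*(W - n(-2, 0)) = 162*(5 - 1*(-2)) = 162*(5 + 2) = 162*7 = 1134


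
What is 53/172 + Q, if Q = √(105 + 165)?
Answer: 53/172 + 3*√30 ≈ 16.740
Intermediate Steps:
Q = 3*√30 (Q = √270 = 3*√30 ≈ 16.432)
53/172 + Q = 53/172 + 3*√30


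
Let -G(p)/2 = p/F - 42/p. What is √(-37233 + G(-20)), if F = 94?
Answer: I*√2056400870/235 ≈ 192.97*I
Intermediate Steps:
G(p) = 84/p - p/47 (G(p) = -2*(p/94 - 42/p) = -2*(-42/p + p/94) = 84/p - p/47)
√(-37233 + G(-20)) = √(-37233 + (84/(-20) - 1/47*(-20))) = √(-37233 + (84*(-1/20) + 20/47)) = √(-37233 + (-21/5 + 20/47)) = √(-37233 - 887/235) = √(-8750642/235) = I*√2056400870/235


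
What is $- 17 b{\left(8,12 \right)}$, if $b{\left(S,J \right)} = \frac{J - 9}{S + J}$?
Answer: $- \frac{51}{20} \approx -2.55$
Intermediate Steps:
$b{\left(S,J \right)} = \frac{-9 + J}{J + S}$
$- 17 b{\left(8,12 \right)} = - 17 \frac{-9 + 12}{12 + 8} = - 17 \cdot \frac{1}{20} \cdot 3 = \left(-17\right) \frac{3}{20} = - \frac{51}{20}$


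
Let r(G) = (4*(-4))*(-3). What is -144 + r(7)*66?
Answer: 3024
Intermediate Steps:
r(G) = 48 (r(G) = -16*(-3) = 48)
-144 + r(7)*66 = -144 + 48*66 = -144 + 3168 = 3024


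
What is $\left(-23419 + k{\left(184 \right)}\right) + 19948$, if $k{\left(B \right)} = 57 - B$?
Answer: $-3598$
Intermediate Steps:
$\left(-23419 + k{\left(184 \right)}\right) + 19948 = \left(-23419 + \left(57 - 184\right)\right) + 19948 = \left(-23419 - 127\right) + 19948 = -23546 + 19948 = -3598$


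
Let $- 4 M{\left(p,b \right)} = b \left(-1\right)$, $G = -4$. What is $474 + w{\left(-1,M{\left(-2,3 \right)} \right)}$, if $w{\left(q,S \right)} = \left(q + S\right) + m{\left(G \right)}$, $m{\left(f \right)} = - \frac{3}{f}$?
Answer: $\frac{949}{2} \approx 474.5$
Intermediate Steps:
$M{\left(p,b \right)} = \frac{b}{4}$ ($M{\left(p,b \right)} = - \frac{b \left(-1\right)}{4} = - \frac{\left(-1\right) b}{4} = \frac{b}{4}$)
$w{\left(q,S \right)} = \frac{3}{4} + S + q$ ($w{\left(q,S \right)} = \left(q + S\right) - \frac{3}{-4} = \left(S + q\right) - - \frac{3}{4} = \left(S + q\right) + \frac{3}{4} = \frac{3}{4} + S + q$)
$474 + w{\left(-1,M{\left(-2,3 \right)} \right)} = 474 + \left(\frac{3}{4} + \frac{1}{4} \cdot 3 - 1\right) = 474 + \left(\frac{3}{4} + \frac{3}{4} - 1\right) = 474 + \frac{1}{2} = \frac{949}{2}$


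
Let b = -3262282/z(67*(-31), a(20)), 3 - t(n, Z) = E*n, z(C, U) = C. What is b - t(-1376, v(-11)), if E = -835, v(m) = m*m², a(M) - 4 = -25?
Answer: 2389645971/2077 ≈ 1.1505e+6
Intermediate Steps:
a(M) = -21 (a(M) = 4 - 25 = -21)
v(m) = m³
t(n, Z) = 3 + 835*n (t(n, Z) = 3 - (-835)*n = 3 + 835*n)
b = 3262282/2077 (b = -3262282/(67*(-31)) = -3262282/(-2077) = -3262282*(-1/2077) = 3262282/2077 ≈ 1570.7)
b - t(-1376, v(-11)) = 3262282/2077 - (3 + 835*(-1376)) = 3262282/2077 - (3 - 1148960) = 3262282/2077 - 1*(-1148957) = 3262282/2077 + 1148957 = 2389645971/2077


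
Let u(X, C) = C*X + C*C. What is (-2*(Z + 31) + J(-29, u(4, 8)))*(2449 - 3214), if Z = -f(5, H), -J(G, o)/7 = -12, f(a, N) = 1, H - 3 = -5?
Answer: -18360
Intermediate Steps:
H = -2 (H = 3 - 5 = -2)
u(X, C) = C**2 + C*X (u(X, C) = C*X + C**2 = C**2 + C*X)
J(G, o) = 84 (J(G, o) = -7*(-12) = 84)
Z = -1 (Z = -1*1 = -1)
(-2*(Z + 31) + J(-29, u(4, 8)))*(2449 - 3214) = (-2*(-1 + 31) + 84)*(2449 - 3214) = (-2*30 + 84)*(-765) = (-60 + 84)*(-765) = 24*(-765) = -18360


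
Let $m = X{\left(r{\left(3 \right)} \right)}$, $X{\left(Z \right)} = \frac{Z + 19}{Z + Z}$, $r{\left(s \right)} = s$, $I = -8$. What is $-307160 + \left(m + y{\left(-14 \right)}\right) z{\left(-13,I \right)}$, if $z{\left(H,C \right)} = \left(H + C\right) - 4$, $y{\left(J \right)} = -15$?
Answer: $- \frac{920630}{3} \approx -3.0688 \cdot 10^{5}$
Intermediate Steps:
$z{\left(H,C \right)} = -4 + C + H$ ($z{\left(H,C \right)} = \left(C + H\right) - 4 = -4 + C + H$)
$X{\left(Z \right)} = \frac{19 + Z}{2 Z}$
$m = \frac{11}{3}$ ($m = \frac{19 + 3}{2 \cdot 3} = \frac{1}{2} \cdot \frac{1}{3} \cdot 22 = \frac{11}{3} \approx 3.6667$)
$-307160 + \left(m + y{\left(-14 \right)}\right) z{\left(-13,I \right)} = -307160 + \left(\frac{11}{3} - 15\right) \left(-4 - 8 - 13\right) = -307160 - - \frac{850}{3} = -307160 + \frac{850}{3} = - \frac{920630}{3}$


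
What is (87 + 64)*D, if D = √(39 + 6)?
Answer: 453*√5 ≈ 1012.9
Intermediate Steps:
D = 3*√5 (D = √45 = 3*√5 ≈ 6.7082)
(87 + 64)*D = (87 + 64)*(3*√5) = 151*(3*√5) = 453*√5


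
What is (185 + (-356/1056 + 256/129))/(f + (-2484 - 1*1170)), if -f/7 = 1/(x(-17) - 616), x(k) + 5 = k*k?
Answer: -175862143/3442837398 ≈ -0.051081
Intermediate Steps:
x(k) = -5 + k² (x(k) = -5 + k*k = -5 + k²)
f = 7/332 (f = -7/((-5 + (-17)²) - 616) = -7/((-5 + 289) - 616) = -7/(284 - 616) = -7/(-332) = -7*(-1/332) = 7/332 ≈ 0.021084)
(185 + (-356/1056 + 256/129))/(f + (-2484 - 1*1170)) = (185 + (-356/1056 + 256/129))/(7/332 + (-2484 - 1*1170)) = (185 + (-356*1/1056 + 256*(1/129)))/(7/332 + (-2484 - 1170)) = (185 + (-89/264 + 256/129))/(7/332 - 3654) = (185 + 18701/11352)/(-1213121/332) = (2118821/11352)*(-332/1213121) = -175862143/3442837398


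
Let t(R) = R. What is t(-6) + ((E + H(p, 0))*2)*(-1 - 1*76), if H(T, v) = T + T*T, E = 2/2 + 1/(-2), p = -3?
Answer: -1007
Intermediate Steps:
E = ½ (E = 2*(½) + 1*(-½) = 1 - ½ = ½ ≈ 0.50000)
H(T, v) = T + T²
t(-6) + ((E + H(p, 0))*2)*(-1 - 1*76) = -6 + ((½ - 3*(1 - 3))*2)*(-1 - 1*76) = -6 + ((½ - 3*(-2))*2)*(-1 - 76) = -6 + ((½ + 6)*2)*(-77) = -6 + ((13/2)*2)*(-77) = -6 + 13*(-77) = -6 - 1001 = -1007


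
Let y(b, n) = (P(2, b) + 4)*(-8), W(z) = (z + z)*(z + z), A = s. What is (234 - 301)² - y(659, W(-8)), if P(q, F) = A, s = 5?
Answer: 4561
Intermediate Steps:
A = 5
P(q, F) = 5
W(z) = 4*z² (W(z) = (2*z)*(2*z) = 4*z²)
y(b, n) = -72 (y(b, n) = (5 + 4)*(-8) = 9*(-8) = -72)
(234 - 301)² - y(659, W(-8)) = (234 - 301)² - 1*(-72) = (-67)² + 72 = 4489 + 72 = 4561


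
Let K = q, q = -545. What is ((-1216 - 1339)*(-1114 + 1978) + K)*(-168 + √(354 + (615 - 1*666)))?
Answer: 370954920 - 2208065*√303 ≈ 3.3252e+8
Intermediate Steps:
K = -545
((-1216 - 1339)*(-1114 + 1978) + K)*(-168 + √(354 + (615 - 1*666))) = ((-1216 - 1339)*(-1114 + 1978) - 545)*(-168 + √(354 + (615 - 1*666))) = (-2555*864 - 545)*(-168 + √(354 + (615 - 666))) = (-2207520 - 545)*(-168 + √(354 - 51)) = -2208065*(-168 + √303) = 370954920 - 2208065*√303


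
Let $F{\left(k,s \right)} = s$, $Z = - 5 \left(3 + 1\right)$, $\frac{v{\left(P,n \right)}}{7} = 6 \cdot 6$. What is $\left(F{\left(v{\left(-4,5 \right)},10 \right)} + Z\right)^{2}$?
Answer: $100$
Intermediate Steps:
$v{\left(P,n \right)} = 252$ ($v{\left(P,n \right)} = 7 \cdot 6 \cdot 6 = 7 \cdot 36 = 252$)
$Z = -20$ ($Z = \left(-5\right) 4 = -20$)
$\left(F{\left(v{\left(-4,5 \right)},10 \right)} + Z\right)^{2} = \left(10 - 20\right)^{2} = \left(-10\right)^{2} = 100$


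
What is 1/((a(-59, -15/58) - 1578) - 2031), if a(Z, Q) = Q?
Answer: -58/209337 ≈ -0.00027707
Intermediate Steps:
1/((a(-59, -15/58) - 1578) - 2031) = 1/((-15/58 - 1578) - 2031) = 1/(-91539/58 - 2031) = 1/(-209337/58) = -58/209337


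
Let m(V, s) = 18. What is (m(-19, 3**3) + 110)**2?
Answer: 16384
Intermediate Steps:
(m(-19, 3**3) + 110)**2 = (18 + 110)**2 = 128**2 = 16384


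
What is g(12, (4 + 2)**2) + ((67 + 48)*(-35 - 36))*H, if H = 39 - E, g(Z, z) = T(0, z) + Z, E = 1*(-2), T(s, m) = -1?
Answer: -334754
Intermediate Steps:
E = -2
g(Z, z) = -1 + Z
H = 41 (H = 39 - 1*(-2) = 39 + 2 = 41)
g(12, (4 + 2)**2) + ((67 + 48)*(-35 - 36))*H = (-1 + 12) + ((67 + 48)*(-35 - 36))*41 = 11 + (115*(-71))*41 = 11 - 8165*41 = 11 - 334765 = -334754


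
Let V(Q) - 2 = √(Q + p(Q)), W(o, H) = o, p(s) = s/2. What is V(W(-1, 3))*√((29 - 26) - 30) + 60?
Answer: 60 - 9*√2/2 + 6*I*√3 ≈ 53.636 + 10.392*I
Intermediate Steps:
p(s) = s/2 (p(s) = s*(½) = s/2)
V(Q) = 2 + √6*√Q/2 (V(Q) = 2 + √(Q + Q/2) = 2 + √(3*Q/2) = 2 + √6*√Q/2)
V(W(-1, 3))*√((29 - 26) - 30) + 60 = (2 + √6*√(-1)/2)*√((29 - 26) - 30) + 60 = (2 + √6*I/2)*√(3 - 30) + 60 = (2 + I*√6/2)*√(-27) + 60 = (2 + I*√6/2)*(3*I*√3) + 60 = 3*I*√3*(2 + I*√6/2) + 60 = 60 + 3*I*√3*(2 + I*√6/2)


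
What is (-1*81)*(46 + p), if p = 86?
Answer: -10692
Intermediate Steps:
(-1*81)*(46 + p) = (-1*81)*(46 + 86) = -81*132 = -10692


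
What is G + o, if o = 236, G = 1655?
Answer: 1891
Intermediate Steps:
G + o = 1655 + 236 = 1891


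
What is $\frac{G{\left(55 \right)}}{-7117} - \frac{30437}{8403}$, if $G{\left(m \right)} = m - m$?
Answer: $- \frac{30437}{8403} \approx -3.6222$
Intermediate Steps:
$G{\left(m \right)} = 0$
$\frac{G{\left(55 \right)}}{-7117} - \frac{30437}{8403} = \frac{0}{-7117} - \frac{30437}{8403} = 0 \left(- \frac{1}{7117}\right) - \frac{30437}{8403} = 0 - \frac{30437}{8403} = - \frac{30437}{8403}$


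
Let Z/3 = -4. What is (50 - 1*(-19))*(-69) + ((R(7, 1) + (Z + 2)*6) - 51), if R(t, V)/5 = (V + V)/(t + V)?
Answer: -19483/4 ≈ -4870.8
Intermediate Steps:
Z = -12 (Z = 3*(-4) = -12)
R(t, V) = 10*V/(V + t) (R(t, V) = 5*((V + V)/(t + V)) = 5*((2*V)/(V + t)) = 5*(2*V/(V + t)) = 10*V/(V + t))
(50 - 1*(-19))*(-69) + ((R(7, 1) + (Z + 2)*6) - 51) = (50 - 1*(-19))*(-69) + ((10*1/(1 + 7) + (-12 + 2)*6) - 51) = (50 + 19)*(-69) + ((10*1/8 - 10*6) - 51) = 69*(-69) + ((10*1*(1/8) - 60) - 51) = -4761 + ((5/4 - 60) - 51) = -4761 + (-235/4 - 51) = -4761 - 439/4 = -19483/4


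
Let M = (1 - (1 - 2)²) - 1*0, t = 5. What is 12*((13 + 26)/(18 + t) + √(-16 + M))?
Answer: 468/23 + 48*I ≈ 20.348 + 48.0*I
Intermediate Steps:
M = 0 (M = (1 - 1*(-1)²) + 0 = (1 - 1*1) + 0 = (1 - 1) + 0 = 0 + 0 = 0)
12*((13 + 26)/(18 + t) + √(-16 + M)) = 12*((13 + 26)/(18 + 5) + √(-16 + 0)) = 12*(39/23 + √(-16)) = 12*(39*(1/23) + 4*I) = 12*(39/23 + 4*I) = 468/23 + 48*I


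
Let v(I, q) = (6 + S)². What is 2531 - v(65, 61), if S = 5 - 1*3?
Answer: 2467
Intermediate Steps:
S = 2 (S = 5 - 3 = 2)
v(I, q) = 64 (v(I, q) = (6 + 2)² = 8² = 64)
2531 - v(65, 61) = 2531 - 1*64 = 2531 - 64 = 2467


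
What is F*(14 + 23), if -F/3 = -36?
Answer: 3996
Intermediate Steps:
F = 108 (F = -3*(-36) = 108)
F*(14 + 23) = 108*(14 + 23) = 108*37 = 3996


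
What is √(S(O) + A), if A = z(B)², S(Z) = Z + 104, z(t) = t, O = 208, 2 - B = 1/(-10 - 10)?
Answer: √126481/20 ≈ 17.782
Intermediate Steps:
B = 41/20 (B = 2 - 1/(-10 - 10) = 2 - 1/(-20) = 2 - 1*(-1/20) = 2 + 1/20 = 41/20 ≈ 2.0500)
S(Z) = 104 + Z
A = 1681/400 (A = (41/20)² = 1681/400 ≈ 4.2025)
√(S(O) + A) = √((104 + 208) + 1681/400) = √(312 + 1681/400) = √(126481/400) = √126481/20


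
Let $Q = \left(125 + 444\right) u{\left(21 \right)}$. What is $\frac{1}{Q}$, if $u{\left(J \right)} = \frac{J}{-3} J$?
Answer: $- \frac{1}{83643} \approx -1.1956 \cdot 10^{-5}$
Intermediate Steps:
$u{\left(J \right)} = - \frac{J^{2}}{3}$ ($u{\left(J \right)} = J \left(- \frac{1}{3}\right) J = - \frac{J}{3} J = - \frac{J^{2}}{3}$)
$Q = -83643$ ($Q = \left(125 + 444\right) \left(- \frac{21^{2}}{3}\right) = 569 \left(\left(- \frac{1}{3}\right) 441\right) = 569 \left(-147\right) = -83643$)
$\frac{1}{Q} = \frac{1}{-83643} = - \frac{1}{83643}$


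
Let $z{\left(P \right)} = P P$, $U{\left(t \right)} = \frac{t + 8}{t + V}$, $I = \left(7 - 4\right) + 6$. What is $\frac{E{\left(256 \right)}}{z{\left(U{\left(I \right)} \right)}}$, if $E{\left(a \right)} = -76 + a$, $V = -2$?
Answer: $\frac{8820}{289} \approx 30.519$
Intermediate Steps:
$I = 9$ ($I = 3 + 6 = 9$)
$U{\left(t \right)} = \frac{8 + t}{-2 + t}$ ($U{\left(t \right)} = \frac{t + 8}{t - 2} = \frac{8 + t}{-2 + t}$)
$z{\left(P \right)} = P^{2}$
$\frac{E{\left(256 \right)}}{z{\left(U{\left(I \right)} \right)}} = \frac{-76 + 256}{\left(\frac{8 + 9}{-2 + 9}\right)^{2}} = \frac{180}{\left(\frac{1}{7} \cdot 17\right)^{2}} = \frac{180}{\left(\frac{17}{7}\right)^{2}} = \frac{180}{\frac{289}{49}} = 180 \cdot \frac{49}{289} = \frac{8820}{289}$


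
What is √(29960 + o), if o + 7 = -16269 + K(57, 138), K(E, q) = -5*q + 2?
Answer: 114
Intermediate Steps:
K(E, q) = 2 - 5*q
o = -16964 (o = -7 + (-16269 + (2 - 5*138)) = -7 + (-16269 + (2 - 690)) = -7 + (-16269 - 688) = -7 - 16957 = -16964)
√(29960 + o) = √(29960 - 16964) = √12996 = 114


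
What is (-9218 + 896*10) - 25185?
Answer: -25443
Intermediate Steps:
(-9218 + 896*10) - 25185 = (-9218 + 8960) - 25185 = -258 - 25185 = -25443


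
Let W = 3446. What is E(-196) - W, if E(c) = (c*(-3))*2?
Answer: -2270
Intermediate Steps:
E(c) = -6*c (E(c) = -3*c*2 = -6*c)
E(-196) - W = -6*(-196) - 1*3446 = 1176 - 3446 = -2270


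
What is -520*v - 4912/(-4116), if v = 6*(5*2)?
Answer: -32103572/1029 ≈ -31199.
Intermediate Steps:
v = 60 (v = 6*10 = 60)
-520*v - 4912/(-4116) = -520/(1/60) - 4912/(-4116) = -520/1/60 - 4912*(-1/4116) = -520*60 + 1228/1029 = -31200 + 1228/1029 = -32103572/1029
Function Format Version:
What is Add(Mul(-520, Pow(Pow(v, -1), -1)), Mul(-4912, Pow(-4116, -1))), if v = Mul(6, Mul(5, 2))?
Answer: Rational(-32103572, 1029) ≈ -31199.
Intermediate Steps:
v = 60 (v = Mul(6, 10) = 60)
Add(Mul(-520, Pow(Pow(v, -1), -1)), Mul(-4912, Pow(-4116, -1))) = Add(Mul(-520, Pow(Pow(60, -1), -1)), Mul(-4912, Pow(-4116, -1))) = Add(Mul(-520, Pow(Rational(1, 60), -1)), Mul(-4912, Rational(-1, 4116))) = Add(Mul(-520, 60), Rational(1228, 1029)) = Add(-31200, Rational(1228, 1029)) = Rational(-32103572, 1029)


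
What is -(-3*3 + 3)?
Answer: 6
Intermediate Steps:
-(-3*3 + 3) = -(-9 + 3) = -1*(-6) = 6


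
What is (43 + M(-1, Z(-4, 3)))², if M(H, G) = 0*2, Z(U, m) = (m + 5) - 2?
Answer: 1849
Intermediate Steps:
Z(U, m) = 3 + m (Z(U, m) = (5 + m) - 2 = 3 + m)
M(H, G) = 0
(43 + M(-1, Z(-4, 3)))² = (43 + 0)² = 43² = 1849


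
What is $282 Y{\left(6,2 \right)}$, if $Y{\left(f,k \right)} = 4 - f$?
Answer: $-564$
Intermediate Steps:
$282 Y{\left(6,2 \right)} = 282 \left(4 - 6\right) = 282 \left(-2\right) = -564$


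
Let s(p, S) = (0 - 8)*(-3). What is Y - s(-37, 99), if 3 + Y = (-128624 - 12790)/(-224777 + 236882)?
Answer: -156083/4035 ≈ -38.682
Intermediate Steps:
Y = -59243/4035 (Y = -3 + (-128624 - 12790)/(-224777 + 236882) = -3 - 141414/12105 = -3 - 141414*1/12105 = -3 - 47138/4035 = -59243/4035 ≈ -14.682)
s(p, S) = 24 (s(p, S) = -8*(-3) = 24)
Y - s(-37, 99) = -59243/4035 - 1*24 = -59243/4035 - 24 = -156083/4035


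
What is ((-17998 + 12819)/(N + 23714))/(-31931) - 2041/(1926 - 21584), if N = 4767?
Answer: 1856241930033/17877512250638 ≈ 0.10383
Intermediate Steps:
((-17998 + 12819)/(N + 23714))/(-31931) - 2041/(1926 - 21584) = ((-17998 + 12819)/(4767 + 23714))/(-31931) - 2041/(1926 - 21584) = -5179/28481*(-1/31931) - 2041/(-19658) = -5179*1/28481*(-1/31931) - 2041*(-1/19658) = -5179/28481*(-1/31931) + 2041/19658 = 5179/909426811 + 2041/19658 = 1856241930033/17877512250638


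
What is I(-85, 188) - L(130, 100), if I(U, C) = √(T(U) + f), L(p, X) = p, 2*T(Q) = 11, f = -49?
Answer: -130 + I*√174/2 ≈ -130.0 + 6.5955*I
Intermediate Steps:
T(Q) = 11/2 (T(Q) = (½)*11 = 11/2)
I(U, C) = I*√174/2 (I(U, C) = √(11/2 - 49) = √(-87/2) = I*√174/2)
I(-85, 188) - L(130, 100) = I*√174/2 - 1*130 = I*√174/2 - 130 = -130 + I*√174/2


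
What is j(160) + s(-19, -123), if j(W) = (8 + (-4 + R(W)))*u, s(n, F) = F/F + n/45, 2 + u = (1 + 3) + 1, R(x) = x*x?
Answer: 3456566/45 ≈ 76813.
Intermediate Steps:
R(x) = x**2
u = 3 (u = -2 + ((1 + 3) + 1) = -2 + (4 + 1) = -2 + 5 = 3)
s(n, F) = 1 + n/45 (s(n, F) = 1 + n*(1/45) = 1 + n/45)
j(W) = 12 + 3*W**2 (j(W) = (8 + (-4 + W**2))*3 = (4 + W**2)*3 = 12 + 3*W**2)
j(160) + s(-19, -123) = (12 + 3*160**2) + (1 + (1/45)*(-19)) = (12 + 3*25600) + (1 - 19/45) = (12 + 76800) + 26/45 = 76812 + 26/45 = 3456566/45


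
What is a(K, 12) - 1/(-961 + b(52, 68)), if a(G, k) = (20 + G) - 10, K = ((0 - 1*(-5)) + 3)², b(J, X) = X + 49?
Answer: 62457/844 ≈ 74.001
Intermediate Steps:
b(J, X) = 49 + X
K = 64 (K = ((0 + 5) + 3)² = (5 + 3)² = 8² = 64)
a(G, k) = 10 + G
a(K, 12) - 1/(-961 + b(52, 68)) = (10 + 64) - 1/(-961 + (49 + 68)) = 74 - 1/(-961 + 117) = 74 - 1/(-844) = 74 - 1*(-1/844) = 74 + 1/844 = 62457/844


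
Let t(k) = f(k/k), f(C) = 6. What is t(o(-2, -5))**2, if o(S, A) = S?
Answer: 36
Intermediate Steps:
t(k) = 6
t(o(-2, -5))**2 = 6**2 = 36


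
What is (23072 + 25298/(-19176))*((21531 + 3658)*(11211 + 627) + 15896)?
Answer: 32981534081264993/4794 ≈ 6.8797e+12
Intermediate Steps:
(23072 + 25298/(-19176))*((21531 + 3658)*(11211 + 627) + 15896) = (23072 + 25298*(-1/19176))*(25189*11838 + 15896) = (23072 - 12649/9588)*(298187382 + 15896) = (221201687/9588)*298203278 = 32981534081264993/4794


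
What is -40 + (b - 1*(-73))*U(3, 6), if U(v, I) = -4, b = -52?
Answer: -124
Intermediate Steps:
-40 + (b - 1*(-73))*U(3, 6) = -40 + (-52 - 1*(-73))*(-4) = -40 + (-52 + 73)*(-4) = -40 + 21*(-4) = -40 - 84 = -124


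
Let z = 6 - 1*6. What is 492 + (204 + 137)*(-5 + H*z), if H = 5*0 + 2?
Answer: -1213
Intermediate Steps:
z = 0 (z = 6 - 6 = 0)
H = 2 (H = 0 + 2 = 2)
492 + (204 + 137)*(-5 + H*z) = 492 + (204 + 137)*(-5 + 2*0) = 492 + 341*(-5 + 0) = 492 + 341*(-5) = 492 - 1705 = -1213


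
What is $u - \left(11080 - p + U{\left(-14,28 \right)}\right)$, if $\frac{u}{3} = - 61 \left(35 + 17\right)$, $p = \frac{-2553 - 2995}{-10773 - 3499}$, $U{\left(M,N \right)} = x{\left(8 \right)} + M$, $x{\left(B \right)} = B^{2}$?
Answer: $- \frac{73663541}{3568} \approx -20646.0$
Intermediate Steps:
$U{\left(M,N \right)} = 64 + M$ ($U{\left(M,N \right)} = 8^{2} + M = 64 + M$)
$p = \frac{1387}{3568}$ ($p = - \frac{5548}{-14272} = \left(-5548\right) \left(- \frac{1}{14272}\right) = \frac{1387}{3568} \approx 0.38873$)
$u = -9516$ ($u = 3 \left(- 61 \left(35 + 17\right)\right) = 3 \left(\left(-61\right) 52\right) = 3 \left(-3172\right) = -9516$)
$u - \left(11080 - p + U{\left(-14,28 \right)}\right) = -9516 + \left(\frac{1387}{3568} - \left(11080 + \left(64 - 14\right)\right)\right) = -9516 + \left(\frac{1387}{3568} - \left(11080 + 50\right)\right) = -9516 + \left(\frac{1387}{3568} - 11130\right) = -9516 - \frac{39710453}{3568} = - \frac{73663541}{3568}$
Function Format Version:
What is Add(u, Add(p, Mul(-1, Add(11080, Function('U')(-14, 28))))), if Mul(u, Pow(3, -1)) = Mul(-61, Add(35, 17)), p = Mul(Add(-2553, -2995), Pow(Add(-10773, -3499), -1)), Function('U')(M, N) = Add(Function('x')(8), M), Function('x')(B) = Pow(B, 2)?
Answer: Rational(-73663541, 3568) ≈ -20646.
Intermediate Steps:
Function('U')(M, N) = Add(64, M) (Function('U')(M, N) = Add(Pow(8, 2), M) = Add(64, M))
p = Rational(1387, 3568) (p = Mul(-5548, Pow(-14272, -1)) = Mul(-5548, Rational(-1, 14272)) = Rational(1387, 3568) ≈ 0.38873)
u = -9516 (u = Mul(3, Mul(-61, Add(35, 17))) = Mul(3, Mul(-61, 52)) = Mul(3, -3172) = -9516)
Add(u, Add(p, Mul(-1, Add(11080, Function('U')(-14, 28))))) = Add(-9516, Add(Rational(1387, 3568), Mul(-1, Add(11080, Add(64, -14))))) = Add(-9516, Add(Rational(1387, 3568), Mul(-1, Add(11080, 50)))) = Add(-9516, Add(Rational(1387, 3568), Mul(-1, 11130))) = Add(-9516, Add(Rational(1387, 3568), -11130)) = Add(-9516, Rational(-39710453, 3568)) = Rational(-73663541, 3568)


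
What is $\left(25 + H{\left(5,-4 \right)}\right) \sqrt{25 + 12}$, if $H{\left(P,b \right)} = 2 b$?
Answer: $17 \sqrt{37} \approx 103.41$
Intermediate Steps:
$\left(25 + H{\left(5,-4 \right)}\right) \sqrt{25 + 12} = \left(25 + 2 \left(-4\right)\right) \sqrt{25 + 12} = \left(25 - 8\right) \sqrt{37} = 17 \sqrt{37}$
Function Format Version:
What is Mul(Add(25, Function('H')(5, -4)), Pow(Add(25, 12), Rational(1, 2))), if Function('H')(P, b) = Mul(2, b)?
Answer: Mul(17, Pow(37, Rational(1, 2))) ≈ 103.41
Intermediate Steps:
Mul(Add(25, Function('H')(5, -4)), Pow(Add(25, 12), Rational(1, 2))) = Mul(Add(25, Mul(2, -4)), Pow(Add(25, 12), Rational(1, 2))) = Mul(Add(25, -8), Pow(37, Rational(1, 2))) = Mul(17, Pow(37, Rational(1, 2)))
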